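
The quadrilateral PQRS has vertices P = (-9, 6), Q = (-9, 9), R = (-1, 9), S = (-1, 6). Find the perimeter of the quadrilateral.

|PQ| = √((0)² + (3)²) = √9 = 3
|QR| = √((8)² + (0)²) = √64 = 8
|RS| = √((0)² + (-3)²) = √9 = 3
|SP| = √((-8)² + (0)²) = √64 = 8
Perimeter = 3 + 8 + 3 + 8 = 22.

22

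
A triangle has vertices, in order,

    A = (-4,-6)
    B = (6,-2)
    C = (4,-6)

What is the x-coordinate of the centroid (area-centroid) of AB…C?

Apply Gauss's area formula. First the cross-terms c_i = x_i·y_{i+1} − x_{i+1}·y_i:
  44, -28, -48  ⇒  2A = -32, A = -16.
Then Σ (x_i + x_{i+1})·c_i = -192, so x̄ = -192 / (6·(-16)) = 2.

2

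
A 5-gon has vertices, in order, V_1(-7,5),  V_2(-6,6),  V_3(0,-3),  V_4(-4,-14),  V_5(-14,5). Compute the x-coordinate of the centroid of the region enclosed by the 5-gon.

-1573/257

Apply Gauss's area formula. First the cross-terms c_i = x_i·y_{i+1} − x_{i+1}·y_i:
  -12, 18, -12, -216, -35  ⇒  2A = -257, A = -128.5.
Then Σ (x_i + x_{i+1})·c_i = 4719, so x̄ = 4719 / (6·(-128.5)) = -1573/257.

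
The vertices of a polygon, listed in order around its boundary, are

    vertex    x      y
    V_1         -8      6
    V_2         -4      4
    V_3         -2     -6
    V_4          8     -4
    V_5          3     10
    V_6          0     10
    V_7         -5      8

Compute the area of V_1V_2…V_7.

143

Apply Gauss's area formula: 2A = Σ (x_i·y_{i+1} − x_{i+1}·y_i), indices taken mod 7.
Σ = (-8) + (32) + (56) + (92) + (30) + (50) + (34) = 286
Area = |Σ|/2 = 143.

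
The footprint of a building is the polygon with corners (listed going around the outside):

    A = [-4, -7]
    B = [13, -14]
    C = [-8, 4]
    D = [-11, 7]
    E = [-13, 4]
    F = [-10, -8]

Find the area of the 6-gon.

152

Σ = (147) + (-60) + (-12) + (47) + (144) + (38) = 304
Area = |Σ|/2 = 152.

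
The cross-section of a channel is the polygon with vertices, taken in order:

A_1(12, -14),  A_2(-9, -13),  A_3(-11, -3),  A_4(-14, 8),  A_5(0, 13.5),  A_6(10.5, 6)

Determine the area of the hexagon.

538.875

Apply the shoelace formula: 2A = Σ (x_i·y_{i+1} − x_{i+1}·y_i), indices taken mod 6.
Σ = (-282) + (-116) + (-130) + (-189) + (-141.75) + (-219) = -1077.75
Area = |Σ|/2 = 538.875.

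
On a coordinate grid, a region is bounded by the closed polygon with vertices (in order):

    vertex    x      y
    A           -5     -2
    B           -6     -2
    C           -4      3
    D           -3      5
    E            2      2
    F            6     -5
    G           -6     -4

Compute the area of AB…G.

A→B: (-5)(-2) − (-6)(-2) = -2
B→C: (-6)(3) − (-4)(-2) = -26
C→D: (-4)(5) − (-3)(3) = -11
D→E: (-3)(2) − (2)(5) = -16
E→F: (2)(-5) − (6)(2) = -22
F→G: (6)(-4) − (-6)(-5) = -54
G→A: (-6)(-2) − (-5)(-4) = -8
Σ = -139
Area = |Σ|/2 = 69.5.

69.5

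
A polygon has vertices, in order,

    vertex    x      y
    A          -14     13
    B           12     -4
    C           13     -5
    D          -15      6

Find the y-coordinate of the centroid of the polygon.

163/36

Apply the shoelace (surveyor's) formula. First the cross-terms c_i = x_i·y_{i+1} − x_{i+1}·y_i:
  -100, -8, 3, -111  ⇒  2A = -216, A = -108.
Then Σ (y_i + y_{i+1})·c_i = -2934, so ȳ = -2934 / (6·(-108)) = 163/36.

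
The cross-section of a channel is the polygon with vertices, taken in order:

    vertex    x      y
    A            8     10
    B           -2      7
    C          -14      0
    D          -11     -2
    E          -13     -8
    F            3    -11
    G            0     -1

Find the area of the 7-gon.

218

Cross-terms: 76, 98, 28, 62, 167, -3, 8  ⇒  Σ = 436
Area = |Σ|/2 = 218.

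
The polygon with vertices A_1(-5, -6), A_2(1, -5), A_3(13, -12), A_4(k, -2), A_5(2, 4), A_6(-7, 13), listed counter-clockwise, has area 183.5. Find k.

The doubled signed area Σ (x_i y_{i+1} − x_{i+1} y_i) is linear in k.
With k=0 it equals 223; the coefficient of k is 16 (from the two edges through A_4).
So 16·k + 223 = 2·183.5 = 367 ⇒ k = 9.

9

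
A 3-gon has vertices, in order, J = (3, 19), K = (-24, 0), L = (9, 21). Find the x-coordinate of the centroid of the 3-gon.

-4

Apply the shoelace (surveyor's) formula. First the cross-terms c_i = x_i·y_{i+1} − x_{i+1}·y_i:
  456, -504, 108  ⇒  2A = 60, A = 30.
Then Σ (x_i + x_{i+1})·c_i = -720, so x̄ = -720 / (6·30) = -4.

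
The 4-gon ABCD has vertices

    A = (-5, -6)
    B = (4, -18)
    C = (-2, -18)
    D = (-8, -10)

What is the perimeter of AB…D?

|AB| = √((9)² + (-12)²) = √225 = 15
|BC| = √((-6)² + (0)²) = √36 = 6
|CD| = √((-6)² + (8)²) = √100 = 10
|DA| = √((3)² + (4)²) = √25 = 5
Perimeter = 15 + 6 + 10 + 5 = 36.

36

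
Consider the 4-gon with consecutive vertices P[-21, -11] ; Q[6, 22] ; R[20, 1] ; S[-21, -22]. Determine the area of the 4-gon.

740

Apply the shoelace (surveyor's) formula: 2A = Σ (x_i·y_{i+1} − x_{i+1}·y_i), indices taken mod 4.
Σ = (-396) + (-434) + (-419) + (-231) = -1480
Area = |Σ|/2 = 740.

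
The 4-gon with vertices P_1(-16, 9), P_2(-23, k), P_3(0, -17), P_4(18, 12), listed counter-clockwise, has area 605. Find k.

Write out the shoelace sum; only the two edges meeting at P_2 involve k:
2·Area = [((-16)·k − (-23)·9) + ((-23)·(-17) − 0·k)] + 660
       = -16·k + 1258 = 1210
⇒ k = 3.

3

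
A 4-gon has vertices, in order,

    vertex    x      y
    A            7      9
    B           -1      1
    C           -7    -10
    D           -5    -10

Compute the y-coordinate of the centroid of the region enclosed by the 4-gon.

Apply the surveyor's formula. First the cross-terms c_i = x_i·y_{i+1} − x_{i+1}·y_i:
  16, 17, 20, 25  ⇒  2A = 78, A = 39.
Then Σ (y_i + y_{i+1})·c_i = -418, so ȳ = -418 / (6·39) = -209/117.

-209/117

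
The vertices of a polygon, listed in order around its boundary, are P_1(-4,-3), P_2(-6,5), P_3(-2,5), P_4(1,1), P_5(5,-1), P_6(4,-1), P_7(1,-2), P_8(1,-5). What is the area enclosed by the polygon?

Σ = (-38) + (-20) + (-7) + (-6) + (-1) + (-7) + (-3) + (-23) = -105
Area = |Σ|/2 = 52.5.

52.5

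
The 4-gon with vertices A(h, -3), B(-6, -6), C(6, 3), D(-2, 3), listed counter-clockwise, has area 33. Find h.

-4

The doubled signed area Σ (x_i y_{i+1} − x_{i+1} y_i) is linear in h.
With h=0 it equals 30; the coefficient of h is -9 (from the two edges through A).
So -9·h + 30 = 2·33 = 66 ⇒ h = -4.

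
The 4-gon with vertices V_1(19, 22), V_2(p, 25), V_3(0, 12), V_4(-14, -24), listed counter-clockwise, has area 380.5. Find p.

Write out the shoelace sum; only the two edges meeting at V_2 involve p:
2·Area = [(19·25 − p·22) + (p·12 − 0·25)] + 316
       = -10·p + 791 = 761
⇒ p = 3.

3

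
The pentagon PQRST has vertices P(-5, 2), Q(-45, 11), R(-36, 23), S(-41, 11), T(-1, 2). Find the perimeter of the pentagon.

114

|PQ| = √((-40)² + (9)²) = √1681 = 41
|QR| = √((9)² + (12)²) = √225 = 15
|RS| = √((-5)² + (-12)²) = √169 = 13
|ST| = √((40)² + (-9)²) = √1681 = 41
|TP| = √((-4)² + (0)²) = √16 = 4
Perimeter = 41 + 15 + 13 + 41 + 4 = 114.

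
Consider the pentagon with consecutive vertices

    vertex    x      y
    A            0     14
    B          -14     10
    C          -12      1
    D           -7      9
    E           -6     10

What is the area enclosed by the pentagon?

Cross-terms: 196, 106, -101, -16, -84  ⇒  Σ = 101
Area = |Σ|/2 = 50.5.

50.5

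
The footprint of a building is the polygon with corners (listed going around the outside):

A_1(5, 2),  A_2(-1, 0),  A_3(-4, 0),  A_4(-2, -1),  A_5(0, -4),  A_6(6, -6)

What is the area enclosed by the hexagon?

40

Apply the shoelace (surveyor's) formula: 2A = Σ (x_i·y_{i+1} − x_{i+1}·y_i), indices taken mod 6.
Cross-terms: 2, 0, 4, 8, 24, 42  ⇒  Σ = 80
Area = |Σ|/2 = 40.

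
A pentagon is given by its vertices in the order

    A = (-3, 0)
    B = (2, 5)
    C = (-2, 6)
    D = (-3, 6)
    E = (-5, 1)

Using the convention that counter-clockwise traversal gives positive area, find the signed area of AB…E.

21.5

Apply Gauss's area formula: 2A = Σ (x_i·y_{i+1} − x_{i+1}·y_i), indices taken mod 5.
Σ = (-15) + (22) + (6) + (27) + (3) = 43
Signed area = Σ/2 = 21.5 (positive ⇒ counter-clockwise traversal).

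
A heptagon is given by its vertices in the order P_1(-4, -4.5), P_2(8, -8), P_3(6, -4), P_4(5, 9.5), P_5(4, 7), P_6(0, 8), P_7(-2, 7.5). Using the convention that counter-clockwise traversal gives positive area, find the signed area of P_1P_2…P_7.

122.5

Σ = (68) + (16) + (77) + (-3) + (32) + (16) + (39) = 245
Signed area = Σ/2 = 122.5 (positive ⇒ counter-clockwise traversal).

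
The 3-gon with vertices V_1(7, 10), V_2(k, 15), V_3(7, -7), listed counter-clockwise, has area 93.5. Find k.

-4

The doubled signed area Σ (x_i y_{i+1} − x_{i+1} y_i) is linear in k.
With k=0 it equals 119; the coefficient of k is -17 (from the two edges through V_2).
So -17·k + 119 = 2·93.5 = 187 ⇒ k = -4.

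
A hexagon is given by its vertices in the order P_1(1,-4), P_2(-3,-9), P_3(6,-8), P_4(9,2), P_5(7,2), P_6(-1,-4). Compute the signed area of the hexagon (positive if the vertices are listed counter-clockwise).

P_1→P_2: (1)(-9) − (-3)(-4) = -21
P_2→P_3: (-3)(-8) − (6)(-9) = 78
P_3→P_4: (6)(2) − (9)(-8) = 84
P_4→P_5: (9)(2) − (7)(2) = 4
P_5→P_6: (7)(-4) − (-1)(2) = -26
P_6→P_1: (-1)(-4) − (1)(-4) = 8
Σ = 127
Signed area = Σ/2 = 63.5 (positive ⇒ counter-clockwise traversal).

63.5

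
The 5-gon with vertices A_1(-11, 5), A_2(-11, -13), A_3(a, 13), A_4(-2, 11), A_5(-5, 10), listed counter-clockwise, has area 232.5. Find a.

11

Write out the shoelace sum; only the two edges meeting at A_3 involve a:
2·Area = [((-11)·13 − a·(-13)) + (a·11 − (-2)·13)] + 318
       = 24·a + 201 = 465
⇒ a = 11.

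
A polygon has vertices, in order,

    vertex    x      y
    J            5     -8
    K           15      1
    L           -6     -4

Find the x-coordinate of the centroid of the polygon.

14/3

Apply the shoelace (surveyor's) formula. First the cross-terms c_i = x_i·y_{i+1} − x_{i+1}·y_i:
  125, -54, 68  ⇒  2A = 139, A = 69.5.
Then Σ (x_i + x_{i+1})·c_i = 1946, so x̄ = 1946 / (6·69.5) = 14/3.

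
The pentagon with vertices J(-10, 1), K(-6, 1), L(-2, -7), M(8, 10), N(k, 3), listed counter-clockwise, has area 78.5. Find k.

The doubled signed area Σ (x_i y_{i+1} − x_{i+1} y_i) is linear in k.
With k=0 it equals 130; the coefficient of k is -9 (from the two edges through N).
So -9·k + 130 = 2·78.5 = 157 ⇒ k = -3.

-3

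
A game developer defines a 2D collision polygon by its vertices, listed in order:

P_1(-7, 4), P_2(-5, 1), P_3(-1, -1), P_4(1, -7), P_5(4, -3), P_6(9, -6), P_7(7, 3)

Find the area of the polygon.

86.5

P_1→P_2: (-7)(1) − (-5)(4) = 13
P_2→P_3: (-5)(-1) − (-1)(1) = 6
P_3→P_4: (-1)(-7) − (1)(-1) = 8
P_4→P_5: (1)(-3) − (4)(-7) = 25
P_5→P_6: (4)(-6) − (9)(-3) = 3
P_6→P_7: (9)(3) − (7)(-6) = 69
P_7→P_1: (7)(4) − (-7)(3) = 49
Σ = 173
Area = |Σ|/2 = 86.5.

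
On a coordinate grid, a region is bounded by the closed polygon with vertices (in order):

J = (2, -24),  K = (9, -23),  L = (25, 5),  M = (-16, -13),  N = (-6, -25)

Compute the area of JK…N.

Apply the shoelace formula: 2A = Σ (x_i·y_{i+1} − x_{i+1}·y_i), indices taken mod 5.
Σ = (170) + (620) + (-245) + (322) + (194) = 1061
Area = |Σ|/2 = 530.5.

530.5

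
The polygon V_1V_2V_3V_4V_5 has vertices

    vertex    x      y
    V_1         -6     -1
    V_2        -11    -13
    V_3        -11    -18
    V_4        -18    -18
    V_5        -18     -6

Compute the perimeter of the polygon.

50

|V_1V_2| = √((-5)² + (-12)²) = √169 = 13
|V_2V_3| = √((0)² + (-5)²) = √25 = 5
|V_3V_4| = √((-7)² + (0)²) = √49 = 7
|V_4V_5| = √((0)² + (12)²) = √144 = 12
|V_5V_1| = √((12)² + (5)²) = √169 = 13
Perimeter = 13 + 5 + 7 + 12 + 13 = 50.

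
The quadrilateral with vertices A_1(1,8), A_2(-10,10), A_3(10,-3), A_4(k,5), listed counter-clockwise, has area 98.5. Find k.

The doubled signed area Σ (x_i y_{i+1} − x_{i+1} y_i) is linear in k.
With k=0 it equals 65; the coefficient of k is 11 (from the two edges through A_4).
So 11·k + 65 = 2·98.5 = 197 ⇒ k = 12.

12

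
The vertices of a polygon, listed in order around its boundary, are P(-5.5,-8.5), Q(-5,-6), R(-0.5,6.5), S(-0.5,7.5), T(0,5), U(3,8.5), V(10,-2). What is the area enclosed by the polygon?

Apply the surveyor's formula: 2A = Σ (x_i·y_{i+1} − x_{i+1}·y_i), indices taken mod 7.
Cross-terms: -9.5, -35.5, -0.5, -2.5, -15, -91, -96  ⇒  Σ = -250
Area = |Σ|/2 = 125.

125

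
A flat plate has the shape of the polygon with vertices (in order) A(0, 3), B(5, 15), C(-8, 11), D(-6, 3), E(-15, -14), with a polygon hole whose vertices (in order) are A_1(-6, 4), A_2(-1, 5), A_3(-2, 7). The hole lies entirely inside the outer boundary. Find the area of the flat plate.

Outer boundary:
Σ = (-15) + (175) + (42) + (129) + (-45) = 286
Area = |Σ|/2 = 143.
Hole:
Σ = (-26) + (3) + (34) = 11
Area = |Σ|/2 = 5.5.
Net area = 143 − 5.5 = 137.5.

137.5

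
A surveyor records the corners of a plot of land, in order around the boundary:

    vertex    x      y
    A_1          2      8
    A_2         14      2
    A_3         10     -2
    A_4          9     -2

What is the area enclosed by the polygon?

Apply the shoelace (surveyor's) formula: 2A = Σ (x_i·y_{i+1} − x_{i+1}·y_i), indices taken mod 4.
A_1→A_2: (2)(2) − (14)(8) = -108
A_2→A_3: (14)(-2) − (10)(2) = -48
A_3→A_4: (10)(-2) − (9)(-2) = -2
A_4→A_1: (9)(8) − (2)(-2) = 76
Σ = -82
Area = |Σ|/2 = 41.

41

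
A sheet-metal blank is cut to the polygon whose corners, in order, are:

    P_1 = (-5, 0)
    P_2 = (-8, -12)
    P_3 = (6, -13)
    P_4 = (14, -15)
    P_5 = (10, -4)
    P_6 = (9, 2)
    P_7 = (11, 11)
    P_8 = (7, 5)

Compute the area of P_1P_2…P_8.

279

P_1→P_2: (-5)(-12) − (-8)(0) = 60
P_2→P_3: (-8)(-13) − (6)(-12) = 176
P_3→P_4: (6)(-15) − (14)(-13) = 92
P_4→P_5: (14)(-4) − (10)(-15) = 94
P_5→P_6: (10)(2) − (9)(-4) = 56
P_6→P_7: (9)(11) − (11)(2) = 77
P_7→P_8: (11)(5) − (7)(11) = -22
P_8→P_1: (7)(0) − (-5)(5) = 25
Σ = 558
Area = |Σ|/2 = 279.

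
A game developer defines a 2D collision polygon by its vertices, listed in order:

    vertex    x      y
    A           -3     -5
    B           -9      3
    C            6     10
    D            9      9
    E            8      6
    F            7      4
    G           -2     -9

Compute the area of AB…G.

149

A→B: (-3)(3) − (-9)(-5) = -54
B→C: (-9)(10) − (6)(3) = -108
C→D: (6)(9) − (9)(10) = -36
D→E: (9)(6) − (8)(9) = -18
E→F: (8)(4) − (7)(6) = -10
F→G: (7)(-9) − (-2)(4) = -55
G→A: (-2)(-5) − (-3)(-9) = -17
Σ = -298
Area = |Σ|/2 = 149.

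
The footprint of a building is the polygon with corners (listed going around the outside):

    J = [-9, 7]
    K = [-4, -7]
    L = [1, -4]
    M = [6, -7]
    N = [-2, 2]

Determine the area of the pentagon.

J→K: (-9)(-7) − (-4)(7) = 91
K→L: (-4)(-4) − (1)(-7) = 23
L→M: (1)(-7) − (6)(-4) = 17
M→N: (6)(2) − (-2)(-7) = -2
N→J: (-2)(7) − (-9)(2) = 4
Σ = 133
Area = |Σ|/2 = 66.5.

66.5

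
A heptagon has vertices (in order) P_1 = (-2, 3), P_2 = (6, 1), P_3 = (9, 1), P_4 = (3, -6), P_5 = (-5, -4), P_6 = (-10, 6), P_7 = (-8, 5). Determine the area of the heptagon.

104

Apply Gauss's area formula: 2A = Σ (x_i·y_{i+1} − x_{i+1}·y_i), indices taken mod 7.
P_1→P_2: (-2)(1) − (6)(3) = -20
P_2→P_3: (6)(1) − (9)(1) = -3
P_3→P_4: (9)(-6) − (3)(1) = -57
P_4→P_5: (3)(-4) − (-5)(-6) = -42
P_5→P_6: (-5)(6) − (-10)(-4) = -70
P_6→P_7: (-10)(5) − (-8)(6) = -2
P_7→P_1: (-8)(3) − (-2)(5) = -14
Σ = -208
Area = |Σ|/2 = 104.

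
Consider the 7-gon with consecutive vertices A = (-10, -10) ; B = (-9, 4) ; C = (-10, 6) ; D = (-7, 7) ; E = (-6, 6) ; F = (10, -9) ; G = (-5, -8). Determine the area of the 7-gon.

Apply the shoelace formula: 2A = Σ (x_i·y_{i+1} − x_{i+1}·y_i), indices taken mod 7.
Σ = (-130) + (-14) + (-28) + (0) + (-6) + (-125) + (-30) = -333
Area = |Σ|/2 = 166.5.

166.5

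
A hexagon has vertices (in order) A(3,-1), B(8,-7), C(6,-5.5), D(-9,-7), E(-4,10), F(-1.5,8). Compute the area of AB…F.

132

Cross-terms: -13, -2, -91.5, -118, -17, -22.5  ⇒  Σ = -264
Area = |Σ|/2 = 132.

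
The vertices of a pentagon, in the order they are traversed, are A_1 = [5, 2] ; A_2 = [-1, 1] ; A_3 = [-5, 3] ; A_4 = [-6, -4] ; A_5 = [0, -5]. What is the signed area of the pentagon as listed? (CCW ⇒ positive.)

Apply the shoelace formula: 2A = Σ (x_i·y_{i+1} − x_{i+1}·y_i), indices taken mod 5.
Σ = (7) + (2) + (38) + (30) + (25) = 102
Signed area = Σ/2 = 51 (positive ⇒ counter-clockwise traversal).

51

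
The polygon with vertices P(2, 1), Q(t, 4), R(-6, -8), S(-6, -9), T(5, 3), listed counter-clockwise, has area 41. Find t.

-2

The doubled signed area Σ (x_i y_{i+1} − x_{i+1} y_i) is linear in t.
With t=0 it equals 64; the coefficient of t is -9 (from the two edges through Q).
So -9·t + 64 = 2·41 = 82 ⇒ t = -2.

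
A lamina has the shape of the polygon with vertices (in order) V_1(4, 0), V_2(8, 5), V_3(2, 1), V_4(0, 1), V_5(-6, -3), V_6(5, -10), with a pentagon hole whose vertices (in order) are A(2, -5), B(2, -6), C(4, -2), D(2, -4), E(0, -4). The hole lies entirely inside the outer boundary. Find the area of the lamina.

Outer boundary:
Σ = (20) + (-2) + (2) + (6) + (75) + (40) = 141
Area = |Σ|/2 = 70.5.
Hole:
Cross-terms: -2, 20, -12, -8, 8  ⇒  Σ = 6
Area = |Σ|/2 = 3.
Net area = 70.5 − 3 = 67.5.

67.5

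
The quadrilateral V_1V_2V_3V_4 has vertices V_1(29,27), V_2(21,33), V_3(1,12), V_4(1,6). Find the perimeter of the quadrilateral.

|V_1V_2| = √((-8)² + (6)²) = √100 = 10
|V_2V_3| = √((-20)² + (-21)²) = √841 = 29
|V_3V_4| = √((0)² + (-6)²) = √36 = 6
|V_4V_1| = √((28)² + (21)²) = √1225 = 35
Perimeter = 10 + 29 + 6 + 35 = 80.

80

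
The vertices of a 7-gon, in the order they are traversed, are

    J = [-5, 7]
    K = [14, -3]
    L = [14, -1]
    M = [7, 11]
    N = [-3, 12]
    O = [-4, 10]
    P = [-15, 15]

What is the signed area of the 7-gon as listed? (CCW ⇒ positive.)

150.5

Apply the shoelace (surveyor's) formula: 2A = Σ (x_i·y_{i+1} − x_{i+1}·y_i), indices taken mod 7.
Cross-terms: -83, 28, 161, 117, 18, 90, -30  ⇒  Σ = 301
Signed area = Σ/2 = 150.5 (positive ⇒ counter-clockwise traversal).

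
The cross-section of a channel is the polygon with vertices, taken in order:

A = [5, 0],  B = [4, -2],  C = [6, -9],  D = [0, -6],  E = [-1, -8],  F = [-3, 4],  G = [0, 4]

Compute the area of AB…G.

Apply the shoelace (surveyor's) formula: 2A = Σ (x_i·y_{i+1} − x_{i+1}·y_i), indices taken mod 7.
A→B: (5)(-2) − (4)(0) = -10
B→C: (4)(-9) − (6)(-2) = -24
C→D: (6)(-6) − (0)(-9) = -36
D→E: (0)(-8) − (-1)(-6) = -6
E→F: (-1)(4) − (-3)(-8) = -28
F→G: (-3)(4) − (0)(4) = -12
G→A: (0)(0) − (5)(4) = -20
Σ = -136
Area = |Σ|/2 = 68.

68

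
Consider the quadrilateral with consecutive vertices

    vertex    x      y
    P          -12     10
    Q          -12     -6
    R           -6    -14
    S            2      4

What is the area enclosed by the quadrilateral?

198

Apply the shoelace (surveyor's) formula: 2A = Σ (x_i·y_{i+1} − x_{i+1}·y_i), indices taken mod 4.
Σ = (192) + (132) + (4) + (68) = 396
Area = |Σ|/2 = 198.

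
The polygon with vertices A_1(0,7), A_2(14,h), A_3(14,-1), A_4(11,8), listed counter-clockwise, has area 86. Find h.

-6

The doubled signed area Σ (x_i y_{i+1} − x_{i+1} y_i) is linear in h.
With h=0 it equals 88; the coefficient of h is -14 (from the two edges through A_2).
So -14·h + 88 = 2·86 = 172 ⇒ h = -6.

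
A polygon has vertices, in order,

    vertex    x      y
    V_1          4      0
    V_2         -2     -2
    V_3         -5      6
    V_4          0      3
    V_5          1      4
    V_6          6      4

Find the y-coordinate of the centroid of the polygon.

Apply the surveyor's formula. First the cross-terms c_i = x_i·y_{i+1} − x_{i+1}·y_i:
  -8, -22, -15, -3, -20, -16  ⇒  2A = -84, A = -42.
Then Σ (y_i + y_{i+1})·c_i = -452, so ȳ = -452 / (6·(-42)) = 113/63.

113/63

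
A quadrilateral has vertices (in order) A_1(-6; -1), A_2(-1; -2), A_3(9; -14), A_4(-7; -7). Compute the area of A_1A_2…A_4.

Apply Gauss's area formula: 2A = Σ (x_i·y_{i+1} − x_{i+1}·y_i), indices taken mod 4.
Cross-terms: 11, 32, -161, -35  ⇒  Σ = -153
Area = |Σ|/2 = 76.5.

76.5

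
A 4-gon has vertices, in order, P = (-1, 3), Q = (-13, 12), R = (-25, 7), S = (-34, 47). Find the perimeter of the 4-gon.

124

|PQ| = √((-12)² + (9)²) = √225 = 15
|QR| = √((-12)² + (-5)²) = √169 = 13
|RS| = √((-9)² + (40)²) = √1681 = 41
|SP| = √((33)² + (-44)²) = √3025 = 55
Perimeter = 15 + 13 + 41 + 55 = 124.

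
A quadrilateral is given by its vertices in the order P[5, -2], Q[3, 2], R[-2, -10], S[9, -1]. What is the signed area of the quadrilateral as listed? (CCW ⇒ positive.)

Apply the shoelace formula: 2A = Σ (x_i·y_{i+1} − x_{i+1}·y_i), indices taken mod 4.
Cross-terms: 16, -26, 92, -13  ⇒  Σ = 69
Signed area = Σ/2 = 34.5 (positive ⇒ counter-clockwise traversal).

34.5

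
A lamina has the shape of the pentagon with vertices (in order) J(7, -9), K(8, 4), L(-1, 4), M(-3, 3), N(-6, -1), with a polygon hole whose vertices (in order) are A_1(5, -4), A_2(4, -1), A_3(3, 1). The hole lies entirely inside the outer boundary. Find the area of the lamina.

Outer boundary:
Apply Gauss's area formula: 2A = Σ (x_i·y_{i+1} − x_{i+1}·y_i), indices taken mod 5.
Σ = (100) + (36) + (9) + (21) + (61) = 227
Area = |Σ|/2 = 113.5.
Hole:
Apply the shoelace formula: 2A = Σ (x_i·y_{i+1} − x_{i+1}·y_i), indices taken mod 3.
Σ = (11) + (7) + (-17) = 1
Area = |Σ|/2 = 0.5.
Net area = 113.5 − 0.5 = 113.

113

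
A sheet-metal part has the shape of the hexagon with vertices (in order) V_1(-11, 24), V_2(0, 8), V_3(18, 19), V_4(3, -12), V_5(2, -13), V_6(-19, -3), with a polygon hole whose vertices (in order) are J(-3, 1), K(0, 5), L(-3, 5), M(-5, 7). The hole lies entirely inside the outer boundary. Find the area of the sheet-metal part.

Outer boundary:
Apply the shoelace formula: 2A = Σ (x_i·y_{i+1} − x_{i+1}·y_i), indices taken mod 6.
Cross-terms: -88, -144, -273, -15, -253, -489  ⇒  Σ = -1262
Area = |Σ|/2 = 631.
Hole:
Apply Gauss's area formula: 2A = Σ (x_i·y_{i+1} − x_{i+1}·y_i), indices taken mod 4.
Σ = (-15) + (15) + (4) + (16) = 20
Area = |Σ|/2 = 10.
Net area = 631 − 10 = 621.

621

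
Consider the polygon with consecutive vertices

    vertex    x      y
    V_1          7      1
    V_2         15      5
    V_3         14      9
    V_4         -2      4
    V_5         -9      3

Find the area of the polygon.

Apply the shoelace (surveyor's) formula: 2A = Σ (x_i·y_{i+1} − x_{i+1}·y_i), indices taken mod 5.
V_1→V_2: (7)(5) − (15)(1) = 20
V_2→V_3: (15)(9) − (14)(5) = 65
V_3→V_4: (14)(4) − (-2)(9) = 74
V_4→V_5: (-2)(3) − (-9)(4) = 30
V_5→V_1: (-9)(1) − (7)(3) = -30
Σ = 159
Area = |Σ|/2 = 79.5.

79.5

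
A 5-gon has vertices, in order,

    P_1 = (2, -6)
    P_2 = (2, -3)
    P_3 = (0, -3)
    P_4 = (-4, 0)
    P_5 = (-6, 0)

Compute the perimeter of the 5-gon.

22

|P_1P_2| = √((0)² + (3)²) = √9 = 3
|P_2P_3| = √((-2)² + (0)²) = √4 = 2
|P_3P_4| = √((-4)² + (3)²) = √25 = 5
|P_4P_5| = √((-2)² + (0)²) = √4 = 2
|P_5P_1| = √((8)² + (-6)²) = √100 = 10
Perimeter = 3 + 2 + 5 + 2 + 10 = 22.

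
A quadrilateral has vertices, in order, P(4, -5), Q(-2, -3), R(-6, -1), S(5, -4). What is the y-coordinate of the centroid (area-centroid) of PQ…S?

-88/27

Apply the surveyor's formula. First the cross-terms c_i = x_i·y_{i+1} − x_{i+1}·y_i:
  -22, -16, 29, -9  ⇒  2A = -18, A = -9.
Then Σ (y_i + y_{i+1})·c_i = 176, so ȳ = 176 / (6·(-9)) = -88/27.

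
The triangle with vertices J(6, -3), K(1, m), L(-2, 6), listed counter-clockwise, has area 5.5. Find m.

Write out the shoelace sum; only the two edges meeting at K involve m:
2·Area = [(6·m − 1·(-3)) + (1·6 − (-2)·m)] + -30
       = 8·m + -21 = 11
⇒ m = 4.

4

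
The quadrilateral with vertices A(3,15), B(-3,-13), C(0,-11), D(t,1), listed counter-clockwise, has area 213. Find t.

Write out the shoelace sum; only the two edges meeting at D involve t:
2·Area = [(0·1 − t·(-11)) + (t·15 − 3·1)] + 39
       = 26·t + 36 = 426
⇒ t = 15.

15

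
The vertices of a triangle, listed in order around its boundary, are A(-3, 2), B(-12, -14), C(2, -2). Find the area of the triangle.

Cross-terms: 66, 52, -2  ⇒  Σ = 116
Area = |Σ|/2 = 58.

58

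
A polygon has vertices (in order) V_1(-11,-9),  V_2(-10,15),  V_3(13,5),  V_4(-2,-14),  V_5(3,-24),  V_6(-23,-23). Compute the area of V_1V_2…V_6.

624.5

Apply the surveyor's formula: 2A = Σ (x_i·y_{i+1} − x_{i+1}·y_i), indices taken mod 6.
Σ = (-255) + (-245) + (-172) + (90) + (-621) + (-46) = -1249
Area = |Σ|/2 = 624.5.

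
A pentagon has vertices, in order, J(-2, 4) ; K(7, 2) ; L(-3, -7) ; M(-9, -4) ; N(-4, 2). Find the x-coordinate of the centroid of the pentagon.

Apply the shoelace (surveyor's) formula. First the cross-terms c_i = x_i·y_{i+1} − x_{i+1}·y_i:
  -32, -43, -51, -34, -12  ⇒  2A = -172, A = -86.
Then Σ (x_i + x_{i+1})·c_i = 794, so x̄ = 794 / (6·(-86)) = -397/258.

-397/258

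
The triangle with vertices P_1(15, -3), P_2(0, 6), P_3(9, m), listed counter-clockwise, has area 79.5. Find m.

The doubled signed area Σ (x_i y_{i+1} − x_{i+1} y_i) is linear in m.
With m=0 it equals 9; the coefficient of m is -15 (from the two edges through P_3).
So -15·m + 9 = 2·79.5 = 159 ⇒ m = -10.

-10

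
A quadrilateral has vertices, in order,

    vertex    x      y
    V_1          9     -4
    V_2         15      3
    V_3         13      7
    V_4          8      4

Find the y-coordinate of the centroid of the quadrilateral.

Apply the surveyor's formula. First the cross-terms c_i = x_i·y_{i+1} − x_{i+1}·y_i:
  87, 66, -4, -68  ⇒  2A = 81, A = 40.5.
Then Σ (y_i + y_{i+1})·c_i = 529, so ȳ = 529 / (6·40.5) = 529/243.

529/243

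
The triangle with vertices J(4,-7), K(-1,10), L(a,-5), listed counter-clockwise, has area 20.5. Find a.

1

The doubled signed area Σ (x_i y_{i+1} − x_{i+1} y_i) is linear in a.
With a=0 it equals 58; the coefficient of a is -17 (from the two edges through L).
So -17·a + 58 = 2·20.5 = 41 ⇒ a = 1.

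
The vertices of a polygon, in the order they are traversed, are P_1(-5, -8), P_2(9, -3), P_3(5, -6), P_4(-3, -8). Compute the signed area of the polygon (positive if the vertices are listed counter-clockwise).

-13

Σ = (87) + (-39) + (-58) + (-16) = -26
Signed area = Σ/2 = -13 (negative ⇒ clockwise traversal).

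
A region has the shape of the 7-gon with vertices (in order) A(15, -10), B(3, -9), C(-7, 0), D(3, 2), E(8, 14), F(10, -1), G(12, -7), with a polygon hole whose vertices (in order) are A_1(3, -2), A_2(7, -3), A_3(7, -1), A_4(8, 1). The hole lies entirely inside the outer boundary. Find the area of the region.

181

Outer boundary:
Apply Gauss's area formula: 2A = Σ (x_i·y_{i+1} − x_{i+1}·y_i), indices taken mod 7.
Σ = (-105) + (-63) + (-14) + (26) + (-148) + (-58) + (-15) = -377
Area = |Σ|/2 = 188.5.
Hole:
Σ = (5) + (14) + (15) + (-19) = 15
Area = |Σ|/2 = 7.5.
Net area = 188.5 − 7.5 = 181.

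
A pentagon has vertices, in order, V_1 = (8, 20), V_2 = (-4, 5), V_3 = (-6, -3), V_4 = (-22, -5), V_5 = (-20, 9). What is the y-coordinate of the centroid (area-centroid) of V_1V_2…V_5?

Apply Gauss's area formula. First the cross-terms c_i = x_i·y_{i+1} − x_{i+1}·y_i:
  120, 42, -36, -298, -472  ⇒  2A = -644, A = -322.
Then Σ (y_i + y_{i+1})·c_i = -11508, so ȳ = -11508 / (6·(-322)) = 137/23.

137/23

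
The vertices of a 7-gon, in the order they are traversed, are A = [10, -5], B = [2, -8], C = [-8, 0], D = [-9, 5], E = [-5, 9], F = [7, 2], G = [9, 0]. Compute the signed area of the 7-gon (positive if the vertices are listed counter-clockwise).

-183

Apply Gauss's area formula: 2A = Σ (x_i·y_{i+1} − x_{i+1}·y_i), indices taken mod 7.
A→B: (10)(-8) − (2)(-5) = -70
B→C: (2)(0) − (-8)(-8) = -64
C→D: (-8)(5) − (-9)(0) = -40
D→E: (-9)(9) − (-5)(5) = -56
E→F: (-5)(2) − (7)(9) = -73
F→G: (7)(0) − (9)(2) = -18
G→A: (9)(-5) − (10)(0) = -45
Σ = -366
Signed area = Σ/2 = -183 (negative ⇒ clockwise traversal).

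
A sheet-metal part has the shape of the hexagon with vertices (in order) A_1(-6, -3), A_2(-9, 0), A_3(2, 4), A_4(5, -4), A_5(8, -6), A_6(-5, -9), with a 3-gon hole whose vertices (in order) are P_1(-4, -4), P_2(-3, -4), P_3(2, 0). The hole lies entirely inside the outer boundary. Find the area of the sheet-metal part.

113

Outer boundary:
Apply the surveyor's formula: 2A = Σ (x_i·y_{i+1} − x_{i+1}·y_i), indices taken mod 6.
A_1→A_2: (-6)(0) − (-9)(-3) = -27
A_2→A_3: (-9)(4) − (2)(0) = -36
A_3→A_4: (2)(-4) − (5)(4) = -28
A_4→A_5: (5)(-6) − (8)(-4) = 2
A_5→A_6: (8)(-9) − (-5)(-6) = -102
A_6→A_1: (-5)(-3) − (-6)(-9) = -39
Σ = -230
Area = |Σ|/2 = 115.
Hole:
Apply the shoelace formula: 2A = Σ (x_i·y_{i+1} − x_{i+1}·y_i), indices taken mod 3.
P_1→P_2: (-4)(-4) − (-3)(-4) = 4
P_2→P_3: (-3)(0) − (2)(-4) = 8
P_3→P_1: (2)(-4) − (-4)(0) = -8
Σ = 4
Area = |Σ|/2 = 2.
Net area = 115 − 2 = 113.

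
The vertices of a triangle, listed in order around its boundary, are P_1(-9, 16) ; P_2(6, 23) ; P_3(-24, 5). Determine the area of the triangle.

Apply the shoelace (surveyor's) formula: 2A = Σ (x_i·y_{i+1} − x_{i+1}·y_i), indices taken mod 3.
Σ = (-303) + (582) + (-339) = -60
Area = |Σ|/2 = 30.

30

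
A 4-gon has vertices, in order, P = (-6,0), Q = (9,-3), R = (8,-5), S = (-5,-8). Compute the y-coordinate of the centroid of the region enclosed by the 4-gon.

-331/84

Apply Gauss's area formula. First the cross-terms c_i = x_i·y_{i+1} − x_{i+1}·y_i:
  18, -21, -89, -48  ⇒  2A = -140, A = -70.
Then Σ (y_i + y_{i+1})·c_i = 1655, so ȳ = 1655 / (6·(-70)) = -331/84.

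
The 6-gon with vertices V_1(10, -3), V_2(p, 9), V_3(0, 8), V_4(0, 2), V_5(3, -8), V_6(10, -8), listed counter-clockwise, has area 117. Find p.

Write out the shoelace sum; only the two edges meeting at V_2 involve p:
2·Area = [(10·9 − p·(-3)) + (p·8 − 0·9)] + 100
       = 11·p + 190 = 234
⇒ p = 4.

4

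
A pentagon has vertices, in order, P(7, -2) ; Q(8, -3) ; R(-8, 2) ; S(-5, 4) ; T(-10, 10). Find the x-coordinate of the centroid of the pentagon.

Apply the shoelace (surveyor's) formula. First the cross-terms c_i = x_i·y_{i+1} − x_{i+1}·y_i:
  -5, -8, -22, -10, -50  ⇒  2A = -95, A = -47.5.
Then Σ (x_i + x_{i+1})·c_i = 511, so x̄ = 511 / (6·(-47.5)) = -511/285.

-511/285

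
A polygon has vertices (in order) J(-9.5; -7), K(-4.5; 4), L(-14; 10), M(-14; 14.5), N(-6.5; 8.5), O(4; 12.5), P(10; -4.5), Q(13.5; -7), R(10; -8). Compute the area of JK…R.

Apply the shoelace formula: 2A = Σ (x_i·y_{i+1} − x_{i+1}·y_i), indices taken mod 9.
Σ = (-69.5) + (11) + (-63) + (-24.75) + (-115.25) + (-143) + (-9.25) + (-38) + (-146) = -597.75
Area = |Σ|/2 = 298.875.

298.875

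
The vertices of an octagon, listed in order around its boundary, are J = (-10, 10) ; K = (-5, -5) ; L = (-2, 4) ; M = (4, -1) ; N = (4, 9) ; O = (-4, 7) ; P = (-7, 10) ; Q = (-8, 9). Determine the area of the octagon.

Apply the shoelace (surveyor's) formula: 2A = Σ (x_i·y_{i+1} − x_{i+1}·y_i), indices taken mod 8.
Σ = (100) + (-30) + (-14) + (40) + (64) + (9) + (17) + (10) = 196
Area = |Σ|/2 = 98.

98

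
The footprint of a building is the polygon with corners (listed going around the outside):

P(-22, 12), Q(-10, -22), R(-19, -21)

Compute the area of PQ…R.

147

Σ = (604) + (-208) + (-690) = -294
Area = |Σ|/2 = 147.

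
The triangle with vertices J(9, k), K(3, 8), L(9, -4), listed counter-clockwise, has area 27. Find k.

5

Write out the shoelace sum; only the two edges meeting at J involve k:
2·Area = [(9·k − 9·(-4)) + (9·8 − 3·k)] + -84
       = 6·k + 24 = 54
⇒ k = 5.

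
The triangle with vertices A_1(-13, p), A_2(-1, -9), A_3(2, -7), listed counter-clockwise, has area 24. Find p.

-1

Write out the shoelace sum; only the two edges meeting at A_1 involve p:
2·Area = [(2·p − (-13)·(-7)) + ((-13)·(-9) − (-1)·p)] + 25
       = 3·p + 51 = 48
⇒ p = -1.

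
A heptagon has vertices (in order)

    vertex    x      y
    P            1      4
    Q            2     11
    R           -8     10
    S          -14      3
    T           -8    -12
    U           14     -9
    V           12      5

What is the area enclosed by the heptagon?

Apply Gauss's area formula: 2A = Σ (x_i·y_{i+1} − x_{i+1}·y_i), indices taken mod 7.
Σ = (3) + (108) + (116) + (192) + (240) + (178) + (43) = 880
Area = |Σ|/2 = 440.

440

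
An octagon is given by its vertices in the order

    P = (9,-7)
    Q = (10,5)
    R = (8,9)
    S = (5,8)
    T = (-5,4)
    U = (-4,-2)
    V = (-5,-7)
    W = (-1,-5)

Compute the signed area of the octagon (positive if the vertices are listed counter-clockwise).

179

Apply the surveyor's formula: 2A = Σ (x_i·y_{i+1} − x_{i+1}·y_i), indices taken mod 8.
Cross-terms: 115, 50, 19, 60, 26, 18, 18, 52  ⇒  Σ = 358
Signed area = Σ/2 = 179 (positive ⇒ counter-clockwise traversal).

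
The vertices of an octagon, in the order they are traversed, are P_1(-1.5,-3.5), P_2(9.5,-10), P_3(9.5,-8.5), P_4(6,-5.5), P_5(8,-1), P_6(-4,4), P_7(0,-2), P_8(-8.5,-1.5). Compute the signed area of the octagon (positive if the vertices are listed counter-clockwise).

Σ = (48.25) + (14.25) + (-1.25) + (38) + (28) + (8) + (-17) + (27.5) = 145.75
Signed area = Σ/2 = 72.875 (positive ⇒ counter-clockwise traversal).

72.875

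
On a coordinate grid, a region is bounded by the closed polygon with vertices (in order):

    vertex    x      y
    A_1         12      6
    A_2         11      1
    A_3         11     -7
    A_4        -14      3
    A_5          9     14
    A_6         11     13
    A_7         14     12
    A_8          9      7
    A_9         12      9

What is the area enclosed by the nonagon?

283

Apply the shoelace (surveyor's) formula: 2A = Σ (x_i·y_{i+1} − x_{i+1}·y_i), indices taken mod 9.
Σ = (-54) + (-88) + (-65) + (-223) + (-37) + (-50) + (-10) + (-3) + (-36) = -566
Area = |Σ|/2 = 283.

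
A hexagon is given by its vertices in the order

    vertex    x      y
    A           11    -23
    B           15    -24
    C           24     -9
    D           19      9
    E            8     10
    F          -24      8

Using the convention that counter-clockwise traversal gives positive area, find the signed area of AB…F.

897.5

Apply the shoelace (surveyor's) formula: 2A = Σ (x_i·y_{i+1} − x_{i+1}·y_i), indices taken mod 6.
Σ = (81) + (441) + (387) + (118) + (304) + (464) = 1795
Signed area = Σ/2 = 897.5 (positive ⇒ counter-clockwise traversal).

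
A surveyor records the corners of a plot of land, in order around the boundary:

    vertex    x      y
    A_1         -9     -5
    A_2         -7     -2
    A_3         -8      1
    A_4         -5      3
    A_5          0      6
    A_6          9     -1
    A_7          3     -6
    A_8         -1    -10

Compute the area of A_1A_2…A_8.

157.5

Apply the surveyor's formula: 2A = Σ (x_i·y_{i+1} − x_{i+1}·y_i), indices taken mod 8.
Σ = (-17) + (-23) + (-19) + (-30) + (-54) + (-51) + (-36) + (-85) = -315
Area = |Σ|/2 = 157.5.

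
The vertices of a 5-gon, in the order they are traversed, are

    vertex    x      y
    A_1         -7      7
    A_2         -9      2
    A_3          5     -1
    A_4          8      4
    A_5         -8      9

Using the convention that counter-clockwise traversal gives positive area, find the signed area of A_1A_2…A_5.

Cross-terms: 49, -1, 28, 104, 7  ⇒  Σ = 187
Signed area = Σ/2 = 93.5 (positive ⇒ counter-clockwise traversal).

93.5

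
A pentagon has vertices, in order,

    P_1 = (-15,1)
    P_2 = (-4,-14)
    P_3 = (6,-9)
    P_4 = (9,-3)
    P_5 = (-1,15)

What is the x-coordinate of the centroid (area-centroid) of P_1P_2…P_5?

Apply the shoelace (surveyor's) formula. First the cross-terms c_i = x_i·y_{i+1} − x_{i+1}·y_i:
  214, 120, 63, 132, 224  ⇒  2A = 753, A = 376.5.
Then Σ (x_i + x_{i+1})·c_i = -5409, so x̄ = -5409 / (6·376.5) = -601/251.

-601/251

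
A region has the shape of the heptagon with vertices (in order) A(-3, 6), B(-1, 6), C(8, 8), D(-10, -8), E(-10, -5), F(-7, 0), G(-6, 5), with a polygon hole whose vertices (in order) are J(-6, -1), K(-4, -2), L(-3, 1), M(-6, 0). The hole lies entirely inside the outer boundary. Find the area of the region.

Outer boundary:
Apply the surveyor's formula: 2A = Σ (x_i·y_{i+1} − x_{i+1}·y_i), indices taken mod 7.
Σ = (-12) + (-56) + (16) + (-30) + (-35) + (-35) + (-21) = -173
Area = |Σ|/2 = 86.5.
Hole:
Apply the shoelace formula: 2A = Σ (x_i·y_{i+1} − x_{i+1}·y_i), indices taken mod 4.
Σ = (8) + (-10) + (6) + (6) = 10
Area = |Σ|/2 = 5.
Net area = 86.5 − 5 = 81.5.

81.5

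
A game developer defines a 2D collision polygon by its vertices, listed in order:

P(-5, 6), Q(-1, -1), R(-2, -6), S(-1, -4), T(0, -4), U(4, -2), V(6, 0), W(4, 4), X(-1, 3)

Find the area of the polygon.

49

Apply the surveyor's formula: 2A = Σ (x_i·y_{i+1} − x_{i+1}·y_i), indices taken mod 9.
P→Q: (-5)(-1) − (-1)(6) = 11
Q→R: (-1)(-6) − (-2)(-1) = 4
R→S: (-2)(-4) − (-1)(-6) = 2
S→T: (-1)(-4) − (0)(-4) = 4
T→U: (0)(-2) − (4)(-4) = 16
U→V: (4)(0) − (6)(-2) = 12
V→W: (6)(4) − (4)(0) = 24
W→X: (4)(3) − (-1)(4) = 16
X→P: (-1)(6) − (-5)(3) = 9
Σ = 98
Area = |Σ|/2 = 49.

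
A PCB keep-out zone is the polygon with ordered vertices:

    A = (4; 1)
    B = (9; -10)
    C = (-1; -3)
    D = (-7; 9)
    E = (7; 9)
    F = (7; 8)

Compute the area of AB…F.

137

Cross-terms: -49, -37, -30, -126, -7, -25  ⇒  Σ = -274
Area = |Σ|/2 = 137.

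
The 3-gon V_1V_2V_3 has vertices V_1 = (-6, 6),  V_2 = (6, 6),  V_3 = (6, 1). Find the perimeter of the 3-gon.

|V_1V_2| = √((12)² + (0)²) = √144 = 12
|V_2V_3| = √((0)² + (-5)²) = √25 = 5
|V_3V_1| = √((-12)² + (5)²) = √169 = 13
Perimeter = 12 + 5 + 13 = 30.

30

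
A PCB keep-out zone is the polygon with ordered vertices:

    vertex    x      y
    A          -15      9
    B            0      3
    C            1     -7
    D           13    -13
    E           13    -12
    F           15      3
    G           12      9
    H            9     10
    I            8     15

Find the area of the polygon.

Σ = (-45) + (-3) + (78) + (13) + (219) + (99) + (39) + (55) + (297) = 752
Area = |Σ|/2 = 376.

376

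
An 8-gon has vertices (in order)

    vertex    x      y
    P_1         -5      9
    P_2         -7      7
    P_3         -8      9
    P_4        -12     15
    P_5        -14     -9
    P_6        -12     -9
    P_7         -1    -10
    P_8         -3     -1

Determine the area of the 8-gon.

Apply the shoelace (surveyor's) formula: 2A = Σ (x_i·y_{i+1} − x_{i+1}·y_i), indices taken mod 8.
Σ = (28) + (-7) + (-12) + (318) + (18) + (111) + (-29) + (-32) = 395
Area = |Σ|/2 = 197.5.

197.5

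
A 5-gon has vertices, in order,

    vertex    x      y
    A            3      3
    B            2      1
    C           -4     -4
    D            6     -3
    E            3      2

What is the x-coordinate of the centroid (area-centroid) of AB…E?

272/159

Apply the shoelace formula. First the cross-terms c_i = x_i·y_{i+1} − x_{i+1}·y_i:
  -3, -4, 36, 21, 3  ⇒  2A = 53, A = 26.5.
Then Σ (x_i + x_{i+1})·c_i = 272, so x̄ = 272 / (6·26.5) = 272/159.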